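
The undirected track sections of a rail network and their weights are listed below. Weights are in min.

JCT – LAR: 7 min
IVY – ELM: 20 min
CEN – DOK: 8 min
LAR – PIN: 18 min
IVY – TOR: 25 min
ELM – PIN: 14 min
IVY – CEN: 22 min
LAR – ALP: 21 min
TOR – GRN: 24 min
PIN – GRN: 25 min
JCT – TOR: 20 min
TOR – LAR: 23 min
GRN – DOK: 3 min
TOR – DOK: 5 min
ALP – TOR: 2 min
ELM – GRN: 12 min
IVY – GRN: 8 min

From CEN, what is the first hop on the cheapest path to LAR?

DOK

Candidate routes:
CEN–DOK–TOR–JCT–LAR: 8+5+20+7 = 40
CEN–DOK–GRN–PIN–LAR: 8+3+25+18 = 54
CEN–DOK–TOR–LAR: 8+5+23 = 36
Cheapest is CEN–DOK–TOR–LAR at 36 min.
So from CEN the first move is to DOK.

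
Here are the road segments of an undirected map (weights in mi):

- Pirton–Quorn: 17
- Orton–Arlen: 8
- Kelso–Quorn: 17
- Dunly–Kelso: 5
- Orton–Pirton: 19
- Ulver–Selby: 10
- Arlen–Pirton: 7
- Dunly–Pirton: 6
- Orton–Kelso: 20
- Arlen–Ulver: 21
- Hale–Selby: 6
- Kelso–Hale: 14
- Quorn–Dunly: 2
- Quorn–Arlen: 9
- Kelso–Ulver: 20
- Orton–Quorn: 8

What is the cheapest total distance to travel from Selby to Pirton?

Candidate routes:
Selby - Hale - Kelso - Dunly - Pirton: 6+14+5+6 = 31
Selby - Ulver - Arlen - Pirton: 10+21+7 = 38
Selby - Ulver - Kelso - Dunly - Pirton: 10+20+5+6 = 41
Cheapest is Selby - Hale - Kelso - Dunly - Pirton at 31 mi.

31 mi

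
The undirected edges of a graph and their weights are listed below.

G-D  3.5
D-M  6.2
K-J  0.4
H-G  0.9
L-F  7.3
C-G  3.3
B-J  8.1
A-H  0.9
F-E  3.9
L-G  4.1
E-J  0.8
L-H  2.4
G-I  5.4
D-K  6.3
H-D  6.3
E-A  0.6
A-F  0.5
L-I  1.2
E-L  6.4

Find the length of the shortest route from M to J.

12.9

Enumerating some paths:
M–D–H–A–E–J: 6.2+6.3+0.9+0.6+0.8 = 14.8
M–D–G–H–A–F–E–J: 6.2+3.5+0.9+0.9+0.5+3.9+0.8 = 16.7
M–D–G–H–A–E–J: 6.2+3.5+0.9+0.9+0.6+0.8 = 12.9
Cheapest is M–D–G–H–A–E–J at 12.9.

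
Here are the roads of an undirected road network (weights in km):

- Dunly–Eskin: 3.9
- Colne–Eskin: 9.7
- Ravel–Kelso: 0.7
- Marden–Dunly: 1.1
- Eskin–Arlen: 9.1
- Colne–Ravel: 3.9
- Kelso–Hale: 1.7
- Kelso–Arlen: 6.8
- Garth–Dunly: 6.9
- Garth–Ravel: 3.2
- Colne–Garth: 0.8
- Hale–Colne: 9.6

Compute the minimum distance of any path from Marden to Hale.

13.6 km

Compare a few routes:
Marden → Dunly → Garth → Colne → Ravel → Kelso → Hale: 1.1+6.9+0.8+3.9+0.7+1.7 = 15.1
Marden → Dunly → Garth → Ravel → Kelso → Hale: 1.1+6.9+3.2+0.7+1.7 = 13.6
Marden → Dunly → Garth → Colne → Hale: 1.1+6.9+0.8+9.6 = 18.4
The minimum is 13.6 km via Marden → Dunly → Garth → Ravel → Kelso → Hale.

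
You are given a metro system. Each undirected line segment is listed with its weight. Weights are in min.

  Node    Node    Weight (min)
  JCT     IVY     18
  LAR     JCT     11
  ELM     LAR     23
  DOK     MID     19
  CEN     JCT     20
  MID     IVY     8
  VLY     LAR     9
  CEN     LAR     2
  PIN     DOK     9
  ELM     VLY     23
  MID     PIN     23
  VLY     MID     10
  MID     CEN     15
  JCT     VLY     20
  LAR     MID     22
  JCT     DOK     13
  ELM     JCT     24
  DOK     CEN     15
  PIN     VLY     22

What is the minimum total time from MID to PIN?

23 min

Running Dijkstra from MID:
MID: 0
IVY: 8  (via MID)
VLY: 10  (via MID)
CEN: 15  (via MID)
LAR: 17  (via CEN)
DOK: 19  (via MID)
PIN: 23  (via MID)
Shortest route: MID–PIN = 23 min.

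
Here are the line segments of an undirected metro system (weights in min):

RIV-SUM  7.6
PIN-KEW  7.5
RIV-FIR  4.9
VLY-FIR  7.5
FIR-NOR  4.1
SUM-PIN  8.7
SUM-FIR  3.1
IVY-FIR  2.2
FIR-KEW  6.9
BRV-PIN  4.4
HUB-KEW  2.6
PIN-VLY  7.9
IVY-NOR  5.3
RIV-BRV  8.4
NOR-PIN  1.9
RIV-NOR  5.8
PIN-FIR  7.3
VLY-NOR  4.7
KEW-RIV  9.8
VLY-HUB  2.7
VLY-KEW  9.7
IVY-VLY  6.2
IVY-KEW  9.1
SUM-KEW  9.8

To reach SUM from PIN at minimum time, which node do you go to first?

SUM

Enumerating some paths:
PIN - FIR - SUM: 7.3+3.1 = 10.4
PIN - NOR - FIR - SUM: 1.9+4.1+3.1 = 9.1
PIN - SUM: 8.7 = 8.7
PIN - NOR - IVY - FIR - SUM: 1.9+5.3+2.2+3.1 = 12.5
Cheapest is PIN - SUM at 8.7 min.
So from PIN the first move is to SUM.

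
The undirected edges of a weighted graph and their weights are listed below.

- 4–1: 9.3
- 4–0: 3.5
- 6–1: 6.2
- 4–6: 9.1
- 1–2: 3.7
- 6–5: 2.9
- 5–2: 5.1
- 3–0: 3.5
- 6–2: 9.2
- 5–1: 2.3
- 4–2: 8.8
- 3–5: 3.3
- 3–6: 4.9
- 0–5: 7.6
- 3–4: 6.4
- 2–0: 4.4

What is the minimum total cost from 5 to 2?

5.1

Enumerating some paths:
5 - 3 - 0 - 2: 3.3+3.5+4.4 = 11.2
5 - 0 - 2: 7.6+4.4 = 12
5 - 1 - 2: 2.3+3.7 = 6
5 - 2: 5.1 = 5.1
Cheapest is 5 - 2 at 5.1.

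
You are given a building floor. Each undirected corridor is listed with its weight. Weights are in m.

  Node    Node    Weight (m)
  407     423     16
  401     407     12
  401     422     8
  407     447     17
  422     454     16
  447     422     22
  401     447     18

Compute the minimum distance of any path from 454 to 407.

36 m

Running Dijkstra from 454:
454: 0
422: 16  (via 454)
401: 24  (via 422)
407: 36  (via 401)
Shortest route: 454 → 422 → 401 → 407 = 36 m.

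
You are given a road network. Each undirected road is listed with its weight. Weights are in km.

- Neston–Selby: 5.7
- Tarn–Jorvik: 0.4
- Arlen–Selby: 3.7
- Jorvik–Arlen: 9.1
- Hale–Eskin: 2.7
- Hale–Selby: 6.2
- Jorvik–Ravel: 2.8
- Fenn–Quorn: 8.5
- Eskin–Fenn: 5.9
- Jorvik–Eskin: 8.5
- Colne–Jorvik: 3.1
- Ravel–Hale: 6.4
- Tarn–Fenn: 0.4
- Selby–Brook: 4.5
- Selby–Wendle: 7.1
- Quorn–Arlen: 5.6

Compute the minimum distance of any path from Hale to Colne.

Enumerating some paths:
Hale → Eskin → Jorvik → Colne: 2.7+8.5+3.1 = 14.3
Hale → Eskin → Fenn → Tarn → Jorvik → Colne: 2.7+5.9+0.4+0.4+3.1 = 12.5
Hale → Selby → Arlen → Jorvik → Colne: 6.2+3.7+9.1+3.1 = 22.1
Hale → Ravel → Jorvik → Colne: 6.4+2.8+3.1 = 12.3
The minimum is 12.3 km via Hale → Ravel → Jorvik → Colne.

12.3 km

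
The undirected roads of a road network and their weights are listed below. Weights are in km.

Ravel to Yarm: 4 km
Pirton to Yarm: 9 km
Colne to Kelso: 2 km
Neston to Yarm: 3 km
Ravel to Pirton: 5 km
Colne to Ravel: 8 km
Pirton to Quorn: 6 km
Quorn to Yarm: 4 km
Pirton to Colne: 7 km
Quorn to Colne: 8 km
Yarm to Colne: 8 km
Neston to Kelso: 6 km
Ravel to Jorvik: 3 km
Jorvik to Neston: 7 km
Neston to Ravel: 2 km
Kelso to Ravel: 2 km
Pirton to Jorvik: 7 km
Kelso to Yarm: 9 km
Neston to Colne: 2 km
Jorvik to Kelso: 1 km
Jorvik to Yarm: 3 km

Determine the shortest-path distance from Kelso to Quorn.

Settle nodes by increasing distance from Kelso:
Kelso: 0
Jorvik: 1  (via Kelso)
Ravel: 2  (via Kelso)
Colne: 2  (via Kelso)
Yarm: 4  (via Jorvik)
Neston: 4  (via Ravel)
Pirton: 7  (via Ravel)
Quorn: 8  (via Yarm)
Shortest route: Kelso–Jorvik–Yarm–Quorn = 8 km.

8 km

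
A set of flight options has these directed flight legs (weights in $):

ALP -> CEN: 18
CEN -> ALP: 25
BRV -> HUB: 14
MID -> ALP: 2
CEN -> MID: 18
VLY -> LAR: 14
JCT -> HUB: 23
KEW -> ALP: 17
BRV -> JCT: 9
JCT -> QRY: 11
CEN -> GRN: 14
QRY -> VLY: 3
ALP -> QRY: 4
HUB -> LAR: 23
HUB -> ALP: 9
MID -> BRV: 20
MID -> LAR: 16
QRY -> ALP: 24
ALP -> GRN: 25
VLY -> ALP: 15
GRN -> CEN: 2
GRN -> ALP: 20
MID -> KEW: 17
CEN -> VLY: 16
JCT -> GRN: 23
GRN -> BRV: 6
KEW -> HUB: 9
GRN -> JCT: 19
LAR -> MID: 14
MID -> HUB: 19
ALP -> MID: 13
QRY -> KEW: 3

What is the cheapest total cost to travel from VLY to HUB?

Enumerating some paths:
VLY–LAR–MID–ALP–QRY–KEW–HUB: 14+14+2+4+3+9 = 46
VLY–ALP–QRY–KEW–HUB: 15+4+3+9 = 31
VLY–LAR–MID–HUB: 14+14+19 = 47
VLY–ALP–MID–HUB: 15+13+19 = 47
The minimum is $31 via VLY–ALP–QRY–KEW–HUB.

$31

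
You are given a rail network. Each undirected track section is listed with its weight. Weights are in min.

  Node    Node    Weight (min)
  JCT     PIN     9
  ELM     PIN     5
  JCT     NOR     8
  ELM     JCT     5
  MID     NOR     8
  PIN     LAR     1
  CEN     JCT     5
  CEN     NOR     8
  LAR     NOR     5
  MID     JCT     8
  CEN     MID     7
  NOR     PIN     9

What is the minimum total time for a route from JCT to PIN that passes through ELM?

10 min

Best JCT to ELM: JCT–ELM costing 5
Best ELM to PIN: ELM–PIN costing 5
Total via ELM: 5 + 5 = 10 min.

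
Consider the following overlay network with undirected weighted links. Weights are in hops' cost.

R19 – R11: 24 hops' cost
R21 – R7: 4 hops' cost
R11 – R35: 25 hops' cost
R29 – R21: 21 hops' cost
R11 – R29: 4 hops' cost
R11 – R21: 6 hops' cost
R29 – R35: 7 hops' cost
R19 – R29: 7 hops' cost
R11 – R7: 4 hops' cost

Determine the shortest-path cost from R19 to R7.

15 hops' cost

Enumerating some paths:
R19 - R29 - R11 - R7: 7+4+4 = 15
R19 - R29 - R11 - R21 - R7: 7+4+6+4 = 21
Cheapest is R19 - R29 - R11 - R7 at 15 hops' cost.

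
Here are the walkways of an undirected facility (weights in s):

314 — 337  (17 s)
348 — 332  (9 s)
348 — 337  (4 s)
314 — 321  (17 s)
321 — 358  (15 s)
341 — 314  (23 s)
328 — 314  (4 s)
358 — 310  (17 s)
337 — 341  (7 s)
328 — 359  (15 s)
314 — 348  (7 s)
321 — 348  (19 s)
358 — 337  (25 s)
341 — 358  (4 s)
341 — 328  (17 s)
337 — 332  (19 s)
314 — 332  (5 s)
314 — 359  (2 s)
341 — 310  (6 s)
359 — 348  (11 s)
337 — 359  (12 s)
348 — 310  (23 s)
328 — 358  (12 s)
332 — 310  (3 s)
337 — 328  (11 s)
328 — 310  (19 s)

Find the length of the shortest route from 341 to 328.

Candidate routes:
341 → 337 → 328: 7+11 = 18
341 → 358 → 328: 4+12 = 16
341 → 328: 17 = 17
The minimum is 16 s via 341 → 358 → 328.

16 s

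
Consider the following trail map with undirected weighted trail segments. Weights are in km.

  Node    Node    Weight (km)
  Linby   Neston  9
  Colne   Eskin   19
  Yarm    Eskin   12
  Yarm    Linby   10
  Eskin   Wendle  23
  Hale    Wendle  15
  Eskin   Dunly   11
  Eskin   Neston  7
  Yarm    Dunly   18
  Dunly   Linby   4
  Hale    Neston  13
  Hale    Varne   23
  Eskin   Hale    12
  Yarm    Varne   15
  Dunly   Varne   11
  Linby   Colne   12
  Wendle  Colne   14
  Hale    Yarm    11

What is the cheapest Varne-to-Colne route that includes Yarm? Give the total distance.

Shortest Varne→Yarm: Varne–Yarm = 15
Shortest Yarm→Colne: Yarm–Linby–Colne = 22
Total via Yarm: 15 + 22 = 37 km.

37 km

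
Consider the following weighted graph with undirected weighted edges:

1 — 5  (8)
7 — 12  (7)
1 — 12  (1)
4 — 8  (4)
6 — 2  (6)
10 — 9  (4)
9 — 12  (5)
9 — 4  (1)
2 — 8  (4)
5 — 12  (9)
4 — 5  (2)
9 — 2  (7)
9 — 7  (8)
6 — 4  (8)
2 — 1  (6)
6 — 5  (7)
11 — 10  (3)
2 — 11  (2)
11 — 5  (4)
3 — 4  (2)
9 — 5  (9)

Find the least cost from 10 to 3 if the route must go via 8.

Shortest 10→8: 10–11–2–8 = 9
Best 8 to 3: 8–4–3 costing 6
Total via 8: 9 + 6 = 15.

15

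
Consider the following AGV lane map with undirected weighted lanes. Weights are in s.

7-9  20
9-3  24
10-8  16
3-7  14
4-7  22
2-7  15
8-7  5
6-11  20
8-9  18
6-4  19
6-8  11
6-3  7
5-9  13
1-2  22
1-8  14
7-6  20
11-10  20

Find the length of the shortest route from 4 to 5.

55 s

Enumerating some paths:
4–6–8–9–5: 19+11+18+13 = 61
4–7–8–9–5: 22+5+18+13 = 58
4–7–9–5: 22+20+13 = 55
4–6–3–9–5: 19+7+24+13 = 63
Cheapest is 4–7–9–5 at 55 s.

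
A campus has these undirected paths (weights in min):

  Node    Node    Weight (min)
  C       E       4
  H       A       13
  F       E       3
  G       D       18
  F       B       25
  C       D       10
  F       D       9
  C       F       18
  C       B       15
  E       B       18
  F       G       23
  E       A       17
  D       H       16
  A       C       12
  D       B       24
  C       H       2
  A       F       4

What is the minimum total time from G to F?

Running Dijkstra from G:
G: 0
D: 18  (via G)
F: 23  (via G)
Shortest route: G–F = 23 min.

23 min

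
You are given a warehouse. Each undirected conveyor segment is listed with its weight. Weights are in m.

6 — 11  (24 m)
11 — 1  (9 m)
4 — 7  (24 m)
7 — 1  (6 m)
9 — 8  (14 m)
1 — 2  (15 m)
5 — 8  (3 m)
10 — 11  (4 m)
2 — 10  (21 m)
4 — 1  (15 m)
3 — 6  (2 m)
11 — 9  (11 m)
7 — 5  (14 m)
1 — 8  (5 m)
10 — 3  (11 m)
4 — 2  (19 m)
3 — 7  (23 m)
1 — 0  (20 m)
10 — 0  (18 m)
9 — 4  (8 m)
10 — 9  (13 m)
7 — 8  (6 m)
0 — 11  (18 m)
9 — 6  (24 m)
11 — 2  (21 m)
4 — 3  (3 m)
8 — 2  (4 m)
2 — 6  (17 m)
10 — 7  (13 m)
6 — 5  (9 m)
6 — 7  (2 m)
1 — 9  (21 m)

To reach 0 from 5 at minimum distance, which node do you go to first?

8

Compare a few routes:
5 - 8 - 1 - 11 - 0: 3+5+9+18 = 35
5 - 8 - 7 - 1 - 0: 3+6+6+20 = 35
5 - 8 - 1 - 0: 3+5+20 = 28
5 - 6 - 7 - 1 - 0: 9+2+6+20 = 37
The minimum is 28 m via 5 - 8 - 1 - 0.
So from 5 the first move is to 8.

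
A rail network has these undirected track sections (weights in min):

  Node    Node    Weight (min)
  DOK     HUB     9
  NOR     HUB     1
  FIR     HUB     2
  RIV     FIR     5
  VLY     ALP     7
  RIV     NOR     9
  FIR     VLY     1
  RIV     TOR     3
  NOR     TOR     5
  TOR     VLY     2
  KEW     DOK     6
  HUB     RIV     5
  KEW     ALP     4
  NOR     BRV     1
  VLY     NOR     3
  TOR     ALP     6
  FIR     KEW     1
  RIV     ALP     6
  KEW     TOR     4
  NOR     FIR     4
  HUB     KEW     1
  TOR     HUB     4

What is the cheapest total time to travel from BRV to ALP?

Compare a few routes:
BRV - NOR - HUB - KEW - ALP: 1+1+1+4 = 7
BRV - NOR - HUB - FIR - KEW - ALP: 1+1+2+1+4 = 9
Cheapest is BRV - NOR - HUB - KEW - ALP at 7 min.

7 min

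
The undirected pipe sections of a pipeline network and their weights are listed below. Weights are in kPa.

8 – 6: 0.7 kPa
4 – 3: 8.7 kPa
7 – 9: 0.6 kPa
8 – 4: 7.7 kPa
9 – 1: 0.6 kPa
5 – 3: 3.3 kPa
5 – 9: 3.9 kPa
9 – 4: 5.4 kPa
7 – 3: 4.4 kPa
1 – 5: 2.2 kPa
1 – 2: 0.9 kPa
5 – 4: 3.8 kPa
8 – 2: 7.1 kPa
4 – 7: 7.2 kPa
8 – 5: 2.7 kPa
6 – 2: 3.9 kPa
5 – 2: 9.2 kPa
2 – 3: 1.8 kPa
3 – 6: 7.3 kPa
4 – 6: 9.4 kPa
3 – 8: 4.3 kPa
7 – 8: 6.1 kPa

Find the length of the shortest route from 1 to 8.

Settle nodes by increasing distance from 1:
1: 0
9: 0.6  (via 1)
2: 0.9  (via 1)
7: 1.2  (via 9)
5: 2.2  (via 1)
3: 2.7  (via 2)
6: 4.8  (via 2)
8: 4.9  (via 5)
Shortest route: 1 → 5 → 8 = 4.9 kPa.

4.9 kPa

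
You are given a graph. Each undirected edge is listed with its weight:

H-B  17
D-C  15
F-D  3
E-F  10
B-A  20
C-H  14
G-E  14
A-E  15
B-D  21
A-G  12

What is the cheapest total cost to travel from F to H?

32

Running Dijkstra from F:
F: 0
D: 3  (via F)
E: 10  (via F)
C: 18  (via D)
B: 24  (via D)
G: 24  (via E)
A: 25  (via E)
H: 32  (via C)
Shortest route: F–D–C–H = 32.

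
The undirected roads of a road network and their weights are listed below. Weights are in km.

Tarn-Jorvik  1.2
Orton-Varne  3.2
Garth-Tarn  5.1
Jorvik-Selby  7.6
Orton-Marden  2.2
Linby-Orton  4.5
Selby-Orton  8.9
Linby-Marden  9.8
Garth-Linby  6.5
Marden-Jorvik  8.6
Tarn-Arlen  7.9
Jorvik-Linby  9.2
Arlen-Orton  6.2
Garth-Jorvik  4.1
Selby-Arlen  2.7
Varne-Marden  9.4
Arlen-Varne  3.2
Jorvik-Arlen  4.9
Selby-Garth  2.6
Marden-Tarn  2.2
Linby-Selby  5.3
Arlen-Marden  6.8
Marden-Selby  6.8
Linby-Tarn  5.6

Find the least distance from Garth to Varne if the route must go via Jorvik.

12.2 km

Shortest Garth→Jorvik: Garth–Jorvik = 4.1
Shortest Jorvik→Varne: Jorvik–Arlen–Varne = 8.1
Total via Jorvik: 4.1 + 8.1 = 12.2 km.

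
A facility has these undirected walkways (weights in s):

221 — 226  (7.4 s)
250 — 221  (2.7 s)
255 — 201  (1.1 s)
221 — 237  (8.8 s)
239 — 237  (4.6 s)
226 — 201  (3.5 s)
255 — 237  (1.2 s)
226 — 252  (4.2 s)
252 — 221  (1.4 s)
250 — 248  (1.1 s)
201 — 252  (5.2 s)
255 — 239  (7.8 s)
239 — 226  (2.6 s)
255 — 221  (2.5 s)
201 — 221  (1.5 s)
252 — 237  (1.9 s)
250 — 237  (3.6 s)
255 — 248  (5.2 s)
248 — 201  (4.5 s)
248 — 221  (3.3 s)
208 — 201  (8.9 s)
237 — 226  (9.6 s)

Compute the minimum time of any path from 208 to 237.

Compare a few routes:
208–201–221–252–237: 8.9+1.5+1.4+1.9 = 13.7
208–201–255–221–252–237: 8.9+1.1+2.5+1.4+1.9 = 15.8
208–201–221–255–237: 8.9+1.5+2.5+1.2 = 14.1
208–201–255–237: 8.9+1.1+1.2 = 11.2
The minimum is 11.2 s via 208–201–255–237.

11.2 s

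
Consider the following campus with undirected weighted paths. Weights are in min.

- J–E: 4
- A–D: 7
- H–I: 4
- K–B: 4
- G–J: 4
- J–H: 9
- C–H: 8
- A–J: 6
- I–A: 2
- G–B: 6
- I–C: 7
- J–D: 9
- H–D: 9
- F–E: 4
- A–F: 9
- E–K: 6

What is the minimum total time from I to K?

Running Dijkstra from I:
I: 0
A: 2  (via I)
H: 4  (via I)
C: 7  (via I)
J: 8  (via A)
D: 9  (via A)
F: 11  (via A)
E: 12  (via J)
G: 12  (via J)
B: 18  (via G)
K: 18  (via E)
Shortest route: I → A → J → E → K = 18 min.

18 min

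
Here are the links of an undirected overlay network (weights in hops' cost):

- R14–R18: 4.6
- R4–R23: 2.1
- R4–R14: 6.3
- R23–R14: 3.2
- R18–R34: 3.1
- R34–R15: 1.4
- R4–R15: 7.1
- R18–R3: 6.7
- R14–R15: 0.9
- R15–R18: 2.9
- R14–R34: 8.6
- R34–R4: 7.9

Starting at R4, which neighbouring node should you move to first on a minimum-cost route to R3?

R23

Enumerating some paths:
R4 → R15 → R18 → R3: 7.1+2.9+6.7 = 16.7
R4 → R23 → R14 → R18 → R3: 2.1+3.2+4.6+6.7 = 16.6
R4 → R14 → R15 → R18 → R3: 6.3+0.9+2.9+6.7 = 16.8
R4 → R23 → R14 → R15 → R18 → R3: 2.1+3.2+0.9+2.9+6.7 = 15.8
The minimum is 15.8 hops' cost via R4 → R23 → R14 → R15 → R18 → R3.
So from R4 the first move is to R23.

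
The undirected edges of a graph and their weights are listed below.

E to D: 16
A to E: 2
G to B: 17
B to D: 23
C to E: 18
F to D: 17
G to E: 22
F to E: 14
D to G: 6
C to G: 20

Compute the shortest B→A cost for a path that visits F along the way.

Shortest B→F: B–D–F = 40
Shortest F→A: F–E–A = 16
Total via F: 40 + 16 = 56.

56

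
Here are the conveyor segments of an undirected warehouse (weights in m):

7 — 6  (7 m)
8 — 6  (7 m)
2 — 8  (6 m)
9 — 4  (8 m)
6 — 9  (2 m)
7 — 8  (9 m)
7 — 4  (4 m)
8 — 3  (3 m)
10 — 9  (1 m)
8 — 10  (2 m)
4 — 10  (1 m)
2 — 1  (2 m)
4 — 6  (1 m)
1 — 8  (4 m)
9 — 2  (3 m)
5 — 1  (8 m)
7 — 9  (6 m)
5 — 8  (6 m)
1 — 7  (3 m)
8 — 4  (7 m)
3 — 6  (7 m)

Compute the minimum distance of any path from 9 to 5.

9 m

Shortest distances from 9:
9: 0
10: 1  (via 9)
4: 2  (via 10)
6: 2  (via 9)
2: 3  (via 9)
8: 3  (via 10)
1: 5  (via 2)
3: 6  (via 8)
7: 6  (via 9)
5: 9  (via 8)
Shortest route: 9 → 10 → 8 → 5 = 9 m.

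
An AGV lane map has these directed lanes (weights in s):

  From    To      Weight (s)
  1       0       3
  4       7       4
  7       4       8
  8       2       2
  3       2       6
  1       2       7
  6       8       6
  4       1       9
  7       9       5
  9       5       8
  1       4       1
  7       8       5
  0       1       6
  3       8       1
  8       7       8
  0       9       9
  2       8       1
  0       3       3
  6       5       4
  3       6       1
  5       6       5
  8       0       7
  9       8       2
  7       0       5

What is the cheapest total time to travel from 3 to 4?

15 s

Settle nodes by increasing distance from 3:
3: 0
6: 1  (via 3)
8: 1  (via 3)
2: 3  (via 8)
5: 5  (via 6)
0: 8  (via 8)
7: 9  (via 8)
1: 14  (via 0)
9: 14  (via 7)
4: 15  (via 1)
Shortest route: 3–8–0–1–4 = 15 s.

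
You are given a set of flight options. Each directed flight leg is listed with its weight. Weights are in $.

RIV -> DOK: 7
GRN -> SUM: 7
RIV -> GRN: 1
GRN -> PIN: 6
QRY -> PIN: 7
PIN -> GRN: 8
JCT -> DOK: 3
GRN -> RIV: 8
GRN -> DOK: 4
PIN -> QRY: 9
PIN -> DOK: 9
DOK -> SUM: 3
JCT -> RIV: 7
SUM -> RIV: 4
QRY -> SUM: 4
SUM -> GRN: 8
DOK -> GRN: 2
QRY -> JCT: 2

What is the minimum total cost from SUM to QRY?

$20

Compare a few routes:
SUM–RIV–GRN–PIN–QRY: 4+1+6+9 = 20
SUM–GRN–PIN–QRY: 8+6+9 = 23
The minimum is $20 via SUM–RIV–GRN–PIN–QRY.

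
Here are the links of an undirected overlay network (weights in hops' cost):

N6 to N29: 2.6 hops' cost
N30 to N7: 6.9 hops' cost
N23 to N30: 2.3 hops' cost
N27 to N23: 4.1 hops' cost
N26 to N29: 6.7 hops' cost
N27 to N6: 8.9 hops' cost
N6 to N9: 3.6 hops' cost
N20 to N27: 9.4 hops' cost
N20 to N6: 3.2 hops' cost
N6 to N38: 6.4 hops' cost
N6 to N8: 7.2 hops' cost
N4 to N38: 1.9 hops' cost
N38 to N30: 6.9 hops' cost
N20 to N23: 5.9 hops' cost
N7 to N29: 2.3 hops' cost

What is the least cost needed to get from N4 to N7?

13.2 hops' cost

Candidate routes:
N4 - N38 - N6 - N29 - N7: 1.9+6.4+2.6+2.3 = 13.2
N4 - N38 - N30 - N7: 1.9+6.9+6.9 = 15.7
N4 - N38 - N30 - N23 - N20 - N6 - N29 - N7: 1.9+6.9+2.3+5.9+3.2+2.6+2.3 = 25.1
Cheapest is N4 - N38 - N6 - N29 - N7 at 13.2 hops' cost.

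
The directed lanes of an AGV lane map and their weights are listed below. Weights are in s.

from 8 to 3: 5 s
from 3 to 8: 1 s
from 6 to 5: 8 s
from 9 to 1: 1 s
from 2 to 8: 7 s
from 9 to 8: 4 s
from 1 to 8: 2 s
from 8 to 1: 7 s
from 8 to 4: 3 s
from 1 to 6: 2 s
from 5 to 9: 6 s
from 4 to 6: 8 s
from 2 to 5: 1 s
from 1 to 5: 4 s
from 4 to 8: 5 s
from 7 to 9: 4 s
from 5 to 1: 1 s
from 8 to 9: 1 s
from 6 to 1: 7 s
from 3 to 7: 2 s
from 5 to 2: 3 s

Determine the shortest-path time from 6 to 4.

Shortest distances from 6:
6: 0
1: 7  (via 6)
5: 8  (via 6)
8: 9  (via 1)
9: 10  (via 8)
2: 11  (via 5)
4: 12  (via 8)
Shortest route: 6–1–8–4 = 12 s.

12 s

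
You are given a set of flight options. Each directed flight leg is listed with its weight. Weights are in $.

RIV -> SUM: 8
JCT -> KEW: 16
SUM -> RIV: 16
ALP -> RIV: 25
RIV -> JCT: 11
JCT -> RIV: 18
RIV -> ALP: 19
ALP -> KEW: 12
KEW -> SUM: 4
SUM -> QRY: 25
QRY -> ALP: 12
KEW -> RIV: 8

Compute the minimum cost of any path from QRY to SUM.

Enumerating some paths:
QRY → ALP → KEW → RIV → SUM: 12+12+8+8 = 40
QRY → ALP → KEW → SUM: 12+12+4 = 28
The minimum is $28 via QRY → ALP → KEW → SUM.

$28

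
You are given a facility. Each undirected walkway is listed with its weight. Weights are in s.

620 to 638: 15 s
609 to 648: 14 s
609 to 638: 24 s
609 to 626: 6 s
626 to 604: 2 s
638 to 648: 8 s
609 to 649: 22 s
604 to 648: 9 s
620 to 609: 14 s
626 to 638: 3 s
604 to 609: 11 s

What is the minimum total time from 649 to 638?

31 s

Shortest distances from 649:
649: 0
609: 22  (via 649)
626: 28  (via 609)
604: 30  (via 626)
638: 31  (via 626)
Shortest route: 649–609–626–638 = 31 s.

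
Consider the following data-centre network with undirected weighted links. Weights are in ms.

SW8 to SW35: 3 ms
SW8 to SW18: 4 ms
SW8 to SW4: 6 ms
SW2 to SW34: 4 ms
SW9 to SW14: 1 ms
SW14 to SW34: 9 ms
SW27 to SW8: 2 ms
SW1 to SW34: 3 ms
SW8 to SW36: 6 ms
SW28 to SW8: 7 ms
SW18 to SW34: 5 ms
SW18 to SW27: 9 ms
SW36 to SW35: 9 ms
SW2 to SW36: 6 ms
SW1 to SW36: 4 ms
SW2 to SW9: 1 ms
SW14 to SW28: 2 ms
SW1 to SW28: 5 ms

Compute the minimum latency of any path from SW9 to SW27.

12 ms

Enumerating some paths:
SW9 → SW14 → SW28 → SW8 → SW27: 1+2+7+2 = 12
SW9 → SW2 → SW34 → SW18 → SW8 → SW27: 1+4+5+4+2 = 16
SW9 → SW2 → SW36 → SW8 → SW27: 1+6+6+2 = 15
Cheapest is SW9 → SW14 → SW28 → SW8 → SW27 at 12 ms.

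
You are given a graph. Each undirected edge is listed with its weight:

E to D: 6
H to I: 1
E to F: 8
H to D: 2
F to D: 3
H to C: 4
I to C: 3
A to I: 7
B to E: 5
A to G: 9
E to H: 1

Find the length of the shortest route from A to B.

Enumerating some paths:
A–I–C–H–E–B: 7+3+4+1+5 = 20
A–I–H–E–B: 7+1+1+5 = 14
A–I–H–D–F–E–B: 7+1+2+3+8+5 = 26
A–I–H–D–E–B: 7+1+2+6+5 = 21
Cheapest is A–I–H–E–B at 14.

14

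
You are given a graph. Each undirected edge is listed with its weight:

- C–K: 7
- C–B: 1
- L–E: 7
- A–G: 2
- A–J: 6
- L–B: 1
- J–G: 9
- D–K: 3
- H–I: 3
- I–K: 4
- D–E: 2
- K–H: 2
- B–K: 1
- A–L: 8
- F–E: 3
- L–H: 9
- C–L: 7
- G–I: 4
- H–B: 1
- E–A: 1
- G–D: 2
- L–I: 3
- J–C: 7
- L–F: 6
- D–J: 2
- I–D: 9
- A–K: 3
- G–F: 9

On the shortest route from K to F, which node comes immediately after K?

A

Candidate routes:
K - A - E - F: 3+1+3 = 7
K - D - E - F: 3+2+3 = 8
K - H - B - L - F: 2+1+1+6 = 10
K - B - L - F: 1+1+6 = 8
The minimum is 7 via K - A - E - F.
So from K the first move is to A.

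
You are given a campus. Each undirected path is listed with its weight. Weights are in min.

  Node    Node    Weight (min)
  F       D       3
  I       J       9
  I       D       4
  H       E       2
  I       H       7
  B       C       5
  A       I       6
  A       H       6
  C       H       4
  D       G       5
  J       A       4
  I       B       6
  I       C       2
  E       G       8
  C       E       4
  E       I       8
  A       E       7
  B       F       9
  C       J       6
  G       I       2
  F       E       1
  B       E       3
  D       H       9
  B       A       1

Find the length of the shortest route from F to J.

Settle nodes by increasing distance from F:
F: 0
E: 1  (via F)
D: 3  (via F)
H: 3  (via E)
B: 4  (via E)
A: 5  (via B)
C: 5  (via E)
I: 7  (via D)
G: 8  (via D)
J: 9  (via A)
Shortest route: F–E–B–A–J = 9 min.

9 min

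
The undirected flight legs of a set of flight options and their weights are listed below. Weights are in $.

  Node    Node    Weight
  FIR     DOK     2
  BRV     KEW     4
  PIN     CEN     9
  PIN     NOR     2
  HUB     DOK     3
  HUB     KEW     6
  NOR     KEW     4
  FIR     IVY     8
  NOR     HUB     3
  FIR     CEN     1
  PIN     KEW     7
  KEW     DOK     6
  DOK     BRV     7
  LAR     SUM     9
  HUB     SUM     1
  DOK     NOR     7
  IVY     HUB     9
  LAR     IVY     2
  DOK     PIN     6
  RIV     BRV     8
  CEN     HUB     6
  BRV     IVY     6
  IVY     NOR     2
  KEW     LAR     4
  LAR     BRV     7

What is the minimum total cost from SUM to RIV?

$19

Enumerating some paths:
SUM–HUB–DOK–BRV–RIV: 1+3+7+8 = 19
SUM–HUB–NOR–KEW–BRV–RIV: 1+3+4+4+8 = 20
SUM–HUB–NOR–IVY–BRV–RIV: 1+3+2+6+8 = 20
Cheapest is SUM–HUB–DOK–BRV–RIV at $19.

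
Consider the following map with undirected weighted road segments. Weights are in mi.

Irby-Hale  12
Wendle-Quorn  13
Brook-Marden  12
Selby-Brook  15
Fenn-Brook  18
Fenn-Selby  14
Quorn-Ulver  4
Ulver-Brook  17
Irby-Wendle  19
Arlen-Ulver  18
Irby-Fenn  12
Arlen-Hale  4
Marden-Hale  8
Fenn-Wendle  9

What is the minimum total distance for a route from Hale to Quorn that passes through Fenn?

46 mi

Best Hale to Fenn: Hale → Irby → Fenn costing 24
Best Fenn to Quorn: Fenn → Wendle → Quorn costing 22
Total via Fenn: 24 + 22 = 46 mi.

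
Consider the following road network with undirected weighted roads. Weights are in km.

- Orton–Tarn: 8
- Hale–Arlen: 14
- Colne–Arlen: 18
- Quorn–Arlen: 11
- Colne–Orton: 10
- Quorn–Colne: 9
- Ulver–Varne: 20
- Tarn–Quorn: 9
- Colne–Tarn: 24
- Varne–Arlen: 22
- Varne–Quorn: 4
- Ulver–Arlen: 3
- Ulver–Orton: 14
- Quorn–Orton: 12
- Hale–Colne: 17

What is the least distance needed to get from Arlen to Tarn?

Enumerating some paths:
Arlen - Ulver - Orton - Tarn: 3+14+8 = 25
Arlen - Quorn - Tarn: 11+9 = 20
The minimum is 20 km via Arlen - Quorn - Tarn.

20 km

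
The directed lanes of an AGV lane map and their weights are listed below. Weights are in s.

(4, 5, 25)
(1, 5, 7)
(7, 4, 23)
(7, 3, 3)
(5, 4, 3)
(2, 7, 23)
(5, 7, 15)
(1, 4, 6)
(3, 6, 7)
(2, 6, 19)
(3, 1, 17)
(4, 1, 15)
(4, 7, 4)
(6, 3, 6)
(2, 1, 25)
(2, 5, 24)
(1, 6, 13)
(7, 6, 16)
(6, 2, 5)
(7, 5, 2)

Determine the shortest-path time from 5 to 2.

Candidate routes:
5 - 4 - 7 - 3 - 6 - 2: 3+4+3+7+5 = 22
5 - 4 - 7 - 6 - 2: 3+4+16+5 = 28
The minimum is 22 s via 5 - 4 - 7 - 3 - 6 - 2.

22 s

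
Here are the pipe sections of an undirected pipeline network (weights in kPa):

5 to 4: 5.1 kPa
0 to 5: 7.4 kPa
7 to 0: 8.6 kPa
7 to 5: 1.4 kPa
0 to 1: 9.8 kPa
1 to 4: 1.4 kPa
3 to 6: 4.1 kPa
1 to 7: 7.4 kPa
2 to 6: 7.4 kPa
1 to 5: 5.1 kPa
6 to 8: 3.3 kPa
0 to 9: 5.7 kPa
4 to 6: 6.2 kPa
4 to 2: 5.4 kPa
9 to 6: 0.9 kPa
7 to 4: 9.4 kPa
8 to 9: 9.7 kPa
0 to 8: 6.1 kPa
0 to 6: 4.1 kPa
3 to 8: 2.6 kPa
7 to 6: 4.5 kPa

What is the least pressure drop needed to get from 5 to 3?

10 kPa

Enumerating some paths:
5 → 7 → 6 → 3: 1.4+4.5+4.1 = 10
5 → 7 → 6 → 8 → 3: 1.4+4.5+3.3+2.6 = 11.8
The minimum is 10 kPa via 5 → 7 → 6 → 3.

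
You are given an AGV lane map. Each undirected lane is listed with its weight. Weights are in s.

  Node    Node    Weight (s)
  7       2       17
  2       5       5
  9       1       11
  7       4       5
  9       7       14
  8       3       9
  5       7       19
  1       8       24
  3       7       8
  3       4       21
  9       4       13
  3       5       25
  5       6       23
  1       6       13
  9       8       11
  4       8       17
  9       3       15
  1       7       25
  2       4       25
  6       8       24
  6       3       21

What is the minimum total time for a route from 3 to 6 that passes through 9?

Best 3 to 9: 3–9 costing 15
Best 9 to 6: 9–1–6 costing 24
Total via 9: 15 + 24 = 39 s.

39 s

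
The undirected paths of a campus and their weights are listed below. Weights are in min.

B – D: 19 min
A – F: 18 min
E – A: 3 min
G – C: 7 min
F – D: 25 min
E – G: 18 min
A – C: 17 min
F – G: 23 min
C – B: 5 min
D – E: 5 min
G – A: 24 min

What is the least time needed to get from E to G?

18 min

Compare a few routes:
E - A - G: 3+24 = 27
E - A - C - G: 3+17+7 = 27
E - G: 18 = 18
The minimum is 18 min via E - G.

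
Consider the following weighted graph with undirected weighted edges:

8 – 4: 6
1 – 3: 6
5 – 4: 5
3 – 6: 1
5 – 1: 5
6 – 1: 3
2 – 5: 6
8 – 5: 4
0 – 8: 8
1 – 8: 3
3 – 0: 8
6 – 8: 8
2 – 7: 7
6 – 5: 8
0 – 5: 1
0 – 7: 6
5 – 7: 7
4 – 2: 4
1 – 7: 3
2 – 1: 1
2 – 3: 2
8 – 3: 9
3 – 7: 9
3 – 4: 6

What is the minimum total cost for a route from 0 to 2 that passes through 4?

10

Best 0 to 4: 0–5–4 costing 6
Shortest 4→2: 4–2 = 4
Total via 4: 6 + 4 = 10.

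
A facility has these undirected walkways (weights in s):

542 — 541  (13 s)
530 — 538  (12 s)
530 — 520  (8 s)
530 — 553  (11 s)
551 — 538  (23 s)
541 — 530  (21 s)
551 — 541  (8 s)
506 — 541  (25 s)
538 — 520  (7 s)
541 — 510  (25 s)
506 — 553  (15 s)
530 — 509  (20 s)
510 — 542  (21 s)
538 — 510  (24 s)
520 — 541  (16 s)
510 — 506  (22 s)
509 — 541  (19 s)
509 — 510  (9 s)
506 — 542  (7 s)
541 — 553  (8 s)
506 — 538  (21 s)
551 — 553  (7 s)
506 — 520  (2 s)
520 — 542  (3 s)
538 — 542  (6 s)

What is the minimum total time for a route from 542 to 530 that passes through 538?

18 s

Best 542 to 538: 542–538 costing 6
Shortest 538→530: 538–530 = 12
Total via 538: 6 + 12 = 18 s.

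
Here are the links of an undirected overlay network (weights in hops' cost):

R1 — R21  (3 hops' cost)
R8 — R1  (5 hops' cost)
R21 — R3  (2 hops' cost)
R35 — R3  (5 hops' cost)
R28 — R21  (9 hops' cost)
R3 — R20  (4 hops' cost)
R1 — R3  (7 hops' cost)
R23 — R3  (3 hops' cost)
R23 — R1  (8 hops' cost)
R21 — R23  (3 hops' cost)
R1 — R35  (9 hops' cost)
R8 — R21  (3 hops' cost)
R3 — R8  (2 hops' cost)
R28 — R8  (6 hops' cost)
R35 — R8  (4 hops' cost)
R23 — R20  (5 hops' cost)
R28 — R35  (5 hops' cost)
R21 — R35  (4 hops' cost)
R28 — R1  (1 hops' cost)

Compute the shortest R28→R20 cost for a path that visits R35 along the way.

14 hops' cost

Shortest R28→R35: R28 → R35 = 5
Best R35 to R20: R35 → R3 → R20 costing 9
Total via R35: 5 + 9 = 14 hops' cost.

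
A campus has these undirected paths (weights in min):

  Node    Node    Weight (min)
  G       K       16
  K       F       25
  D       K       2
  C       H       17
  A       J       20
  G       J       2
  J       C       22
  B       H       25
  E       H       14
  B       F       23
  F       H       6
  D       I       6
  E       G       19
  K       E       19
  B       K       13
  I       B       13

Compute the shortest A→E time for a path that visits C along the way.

73 min

Best A to C: A–J–C costing 42
Shortest C→E: C–H–E = 31
Total via C: 42 + 31 = 73 min.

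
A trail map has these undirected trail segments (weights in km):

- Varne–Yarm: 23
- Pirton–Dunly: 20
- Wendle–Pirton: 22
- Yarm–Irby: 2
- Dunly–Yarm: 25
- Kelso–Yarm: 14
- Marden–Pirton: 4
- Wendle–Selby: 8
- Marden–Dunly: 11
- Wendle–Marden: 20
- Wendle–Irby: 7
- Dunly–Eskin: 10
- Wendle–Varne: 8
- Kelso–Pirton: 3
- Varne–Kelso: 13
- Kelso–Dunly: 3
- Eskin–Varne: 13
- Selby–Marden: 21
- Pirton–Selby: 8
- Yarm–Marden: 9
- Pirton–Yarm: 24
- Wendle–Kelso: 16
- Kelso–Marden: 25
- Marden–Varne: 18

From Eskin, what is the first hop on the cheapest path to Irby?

Enumerating some paths:
Eskin → Varne → Wendle → Irby: 13+8+7 = 28
Eskin → Dunly → Kelso → Yarm → Irby: 10+3+14+2 = 29
The minimum is 28 km via Eskin → Varne → Wendle → Irby.
So from Eskin the first move is to Varne.

Varne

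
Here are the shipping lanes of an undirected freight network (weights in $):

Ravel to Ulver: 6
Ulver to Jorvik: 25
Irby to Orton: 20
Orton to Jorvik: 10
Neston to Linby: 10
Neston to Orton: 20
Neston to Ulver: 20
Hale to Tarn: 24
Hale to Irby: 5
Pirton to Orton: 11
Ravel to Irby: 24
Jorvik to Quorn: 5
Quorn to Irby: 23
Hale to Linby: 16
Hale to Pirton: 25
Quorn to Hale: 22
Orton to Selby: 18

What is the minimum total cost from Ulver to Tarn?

$59

Shortest distances from Ulver:
Ulver: 0
Ravel: 6  (via Ulver)
Neston: 20  (via Ulver)
Jorvik: 25  (via Ulver)
Linby: 30  (via Neston)
Quorn: 30  (via Jorvik)
Irby: 30  (via Ravel)
Orton: 35  (via Jorvik)
Hale: 35  (via Irby)
Pirton: 46  (via Orton)
Selby: 53  (via Orton)
Tarn: 59  (via Hale)
Shortest route: Ulver–Ravel–Irby–Hale–Tarn = $59.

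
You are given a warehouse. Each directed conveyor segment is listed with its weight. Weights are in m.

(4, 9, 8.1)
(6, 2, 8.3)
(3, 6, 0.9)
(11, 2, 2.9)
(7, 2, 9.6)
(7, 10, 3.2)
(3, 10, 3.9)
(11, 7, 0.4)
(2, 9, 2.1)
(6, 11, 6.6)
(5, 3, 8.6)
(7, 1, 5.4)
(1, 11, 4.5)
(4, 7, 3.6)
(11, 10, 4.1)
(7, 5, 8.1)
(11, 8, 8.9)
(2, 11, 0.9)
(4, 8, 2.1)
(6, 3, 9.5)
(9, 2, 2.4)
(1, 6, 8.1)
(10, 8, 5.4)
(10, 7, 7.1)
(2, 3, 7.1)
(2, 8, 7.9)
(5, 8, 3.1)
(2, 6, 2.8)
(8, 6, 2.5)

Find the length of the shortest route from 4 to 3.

14.1 m

Running Dijkstra from 4:
4: 0
8: 2.1  (via 4)
7: 3.6  (via 4)
6: 4.6  (via 8)
10: 6.8  (via 7)
9: 8.1  (via 4)
1: 9  (via 7)
2: 10.5  (via 9)
11: 11.2  (via 6)
5: 11.7  (via 7)
3: 14.1  (via 6)
Shortest route: 4 → 8 → 6 → 3 = 14.1 m.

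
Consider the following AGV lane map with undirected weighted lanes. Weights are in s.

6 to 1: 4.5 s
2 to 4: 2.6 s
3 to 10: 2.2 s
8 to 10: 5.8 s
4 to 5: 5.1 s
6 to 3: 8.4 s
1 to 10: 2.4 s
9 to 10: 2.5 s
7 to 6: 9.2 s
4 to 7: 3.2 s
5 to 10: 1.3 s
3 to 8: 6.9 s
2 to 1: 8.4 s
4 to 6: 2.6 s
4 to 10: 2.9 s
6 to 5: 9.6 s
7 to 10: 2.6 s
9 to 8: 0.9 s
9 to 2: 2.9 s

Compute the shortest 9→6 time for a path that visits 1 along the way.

9.4 s

Shortest 9→1: 9–10–1 = 4.9
Shortest 1→6: 1–6 = 4.5
Total via 1: 4.9 + 4.5 = 9.4 s.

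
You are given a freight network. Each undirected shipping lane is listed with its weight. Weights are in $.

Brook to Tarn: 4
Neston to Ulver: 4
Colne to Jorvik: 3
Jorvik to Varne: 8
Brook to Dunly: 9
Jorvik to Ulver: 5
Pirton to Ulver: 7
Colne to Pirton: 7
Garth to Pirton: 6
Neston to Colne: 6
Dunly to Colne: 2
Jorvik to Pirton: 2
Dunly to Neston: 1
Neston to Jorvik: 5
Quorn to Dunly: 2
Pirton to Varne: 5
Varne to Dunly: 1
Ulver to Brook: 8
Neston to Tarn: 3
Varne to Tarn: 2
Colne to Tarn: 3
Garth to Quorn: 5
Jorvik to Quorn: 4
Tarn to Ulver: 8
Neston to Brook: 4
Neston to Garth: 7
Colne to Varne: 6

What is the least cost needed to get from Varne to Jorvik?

Shortest distances from Varne:
Varne: 0
Dunly: 1  (via Varne)
Neston: 2  (via Dunly)
Tarn: 2  (via Varne)
Quorn: 3  (via Dunly)
Colne: 3  (via Dunly)
Pirton: 5  (via Varne)
Jorvik: 6  (via Colne)
Shortest route: Varne → Dunly → Colne → Jorvik = $6.

$6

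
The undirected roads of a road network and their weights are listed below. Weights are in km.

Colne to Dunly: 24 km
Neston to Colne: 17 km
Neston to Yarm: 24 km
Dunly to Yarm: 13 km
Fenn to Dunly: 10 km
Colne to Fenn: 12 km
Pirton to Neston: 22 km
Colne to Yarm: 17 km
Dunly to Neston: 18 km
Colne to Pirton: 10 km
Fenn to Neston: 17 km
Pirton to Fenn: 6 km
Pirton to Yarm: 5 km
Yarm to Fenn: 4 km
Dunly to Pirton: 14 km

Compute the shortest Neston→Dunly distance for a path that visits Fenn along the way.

Shortest Neston→Fenn: Neston–Fenn = 17
Shortest Fenn→Dunly: Fenn–Dunly = 10
Total via Fenn: 17 + 10 = 27 km.

27 km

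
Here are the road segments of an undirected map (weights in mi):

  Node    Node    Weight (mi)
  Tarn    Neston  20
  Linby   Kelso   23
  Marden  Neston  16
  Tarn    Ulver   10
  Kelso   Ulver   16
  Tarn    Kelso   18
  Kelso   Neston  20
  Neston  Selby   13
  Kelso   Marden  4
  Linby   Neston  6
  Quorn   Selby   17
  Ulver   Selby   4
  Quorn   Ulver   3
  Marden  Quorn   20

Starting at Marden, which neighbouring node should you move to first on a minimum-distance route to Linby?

Compare a few routes:
Marden–Kelso–Linby: 4+23 = 27
Marden–Neston–Linby: 16+6 = 22
Marden–Kelso–Neston–Linby: 4+20+6 = 30
The minimum is 22 mi via Marden–Neston–Linby.
So from Marden the first move is to Neston.

Neston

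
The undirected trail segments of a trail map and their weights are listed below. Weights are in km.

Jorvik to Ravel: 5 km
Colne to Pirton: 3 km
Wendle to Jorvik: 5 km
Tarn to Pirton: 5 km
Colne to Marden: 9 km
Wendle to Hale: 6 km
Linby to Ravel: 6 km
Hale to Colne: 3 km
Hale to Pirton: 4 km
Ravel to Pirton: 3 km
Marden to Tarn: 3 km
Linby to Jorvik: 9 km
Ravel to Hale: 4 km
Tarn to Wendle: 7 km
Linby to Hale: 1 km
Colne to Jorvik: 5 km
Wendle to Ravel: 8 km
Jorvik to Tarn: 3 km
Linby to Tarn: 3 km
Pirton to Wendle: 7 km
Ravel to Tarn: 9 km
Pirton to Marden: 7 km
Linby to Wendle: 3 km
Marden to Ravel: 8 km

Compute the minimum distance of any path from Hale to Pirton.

Candidate routes:
Hale–Pirton: 4 = 4
Hale–Ravel–Pirton: 4+3 = 7
Hale–Colne–Pirton: 3+3 = 6
The minimum is 4 km via Hale–Pirton.

4 km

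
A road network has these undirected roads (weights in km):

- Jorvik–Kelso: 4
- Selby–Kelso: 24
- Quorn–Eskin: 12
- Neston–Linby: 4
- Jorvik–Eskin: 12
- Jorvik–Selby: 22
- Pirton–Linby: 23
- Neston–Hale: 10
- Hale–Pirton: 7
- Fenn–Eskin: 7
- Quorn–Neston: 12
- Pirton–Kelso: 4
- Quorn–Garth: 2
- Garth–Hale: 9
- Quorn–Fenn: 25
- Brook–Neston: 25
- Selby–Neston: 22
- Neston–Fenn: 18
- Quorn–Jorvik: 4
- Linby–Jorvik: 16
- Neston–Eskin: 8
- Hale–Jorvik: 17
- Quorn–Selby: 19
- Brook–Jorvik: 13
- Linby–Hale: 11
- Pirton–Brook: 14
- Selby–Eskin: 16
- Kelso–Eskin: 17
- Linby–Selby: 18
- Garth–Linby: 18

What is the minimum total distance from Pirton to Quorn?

Enumerating some paths:
Pirton–Hale–Garth–Quorn: 7+9+2 = 18
Pirton–Kelso–Jorvik–Quorn: 4+4+4 = 12
The minimum is 12 km via Pirton–Kelso–Jorvik–Quorn.

12 km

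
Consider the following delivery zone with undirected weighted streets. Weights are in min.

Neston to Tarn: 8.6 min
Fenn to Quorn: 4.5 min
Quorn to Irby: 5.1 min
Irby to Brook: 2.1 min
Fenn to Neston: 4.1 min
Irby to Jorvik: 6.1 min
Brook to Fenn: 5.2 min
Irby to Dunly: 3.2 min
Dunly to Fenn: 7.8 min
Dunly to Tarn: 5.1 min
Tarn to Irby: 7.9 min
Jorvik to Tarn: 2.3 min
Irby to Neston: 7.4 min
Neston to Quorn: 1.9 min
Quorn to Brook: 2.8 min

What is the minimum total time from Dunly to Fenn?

Candidate routes:
Dunly - Fenn: 7.8 = 7.8
Dunly - Irby - Brook - Fenn: 3.2+2.1+5.2 = 10.5
The minimum is 7.8 min via Dunly - Fenn.

7.8 min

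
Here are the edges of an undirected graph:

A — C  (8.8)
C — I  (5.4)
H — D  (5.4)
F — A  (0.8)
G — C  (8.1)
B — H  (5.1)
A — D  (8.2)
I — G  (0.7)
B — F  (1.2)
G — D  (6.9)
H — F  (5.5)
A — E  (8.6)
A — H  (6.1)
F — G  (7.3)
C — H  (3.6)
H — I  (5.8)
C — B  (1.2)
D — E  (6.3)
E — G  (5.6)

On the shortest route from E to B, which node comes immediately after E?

A

Compare a few routes:
E–G–C–B: 5.6+8.1+1.2 = 14.9
E–G–F–B: 5.6+7.3+1.2 = 14.1
E–G–I–C–B: 5.6+0.7+5.4+1.2 = 12.9
E–A–F–B: 8.6+0.8+1.2 = 10.6
Cheapest is E–A–F–B at 10.6.
So from E the first move is to A.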